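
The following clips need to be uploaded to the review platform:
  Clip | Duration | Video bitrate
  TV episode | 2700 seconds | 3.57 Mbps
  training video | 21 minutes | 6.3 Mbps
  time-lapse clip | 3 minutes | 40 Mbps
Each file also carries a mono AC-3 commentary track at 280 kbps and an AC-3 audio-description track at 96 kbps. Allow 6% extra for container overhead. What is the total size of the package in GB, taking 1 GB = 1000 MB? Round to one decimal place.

Audio total: 280 + 96 = 376 kbps = 0.376 Mbps.
TV episode: 3.946 Mbps × 2700 s × 1.06 = 11293.5 Mb
training video: 6.676 Mbps × 1260 s × 1.06 = 8916.5 Mb
time-lapse clip: 40.376 Mbps × 180 s × 1.06 = 7703.7 Mb
Total: 27913.7 Mb = 3489.2 MB.
= 3.489 GB.

3.5 GB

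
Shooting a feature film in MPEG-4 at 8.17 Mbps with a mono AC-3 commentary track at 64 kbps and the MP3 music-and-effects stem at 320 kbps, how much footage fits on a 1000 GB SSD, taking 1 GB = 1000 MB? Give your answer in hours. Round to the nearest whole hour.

Audio total: 64 + 320 = 384 kbps = 0.384 Mbps.
Total bitrate: 8.17 + 0.384 = 8.554 Mbps.
Capacity: 1000 GB = 8,000,000 Mb.
Recording time: 8,000,000 / 8.554 = 935,235 s ≈ 260 hours.

260 hours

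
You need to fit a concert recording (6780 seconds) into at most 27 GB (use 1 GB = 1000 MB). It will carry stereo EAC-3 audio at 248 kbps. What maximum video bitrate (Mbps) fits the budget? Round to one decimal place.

Budget: 27 GB = 216000.0 Mb.
Total bitrate budget: 216000.0 Mb / 6780 s = 31.858 Mbps.
Audio: 248 kbps = 0.248 Mbps.
Video: 31.858 − 0.248 = 31.610 Mbps.

31.6 Mbps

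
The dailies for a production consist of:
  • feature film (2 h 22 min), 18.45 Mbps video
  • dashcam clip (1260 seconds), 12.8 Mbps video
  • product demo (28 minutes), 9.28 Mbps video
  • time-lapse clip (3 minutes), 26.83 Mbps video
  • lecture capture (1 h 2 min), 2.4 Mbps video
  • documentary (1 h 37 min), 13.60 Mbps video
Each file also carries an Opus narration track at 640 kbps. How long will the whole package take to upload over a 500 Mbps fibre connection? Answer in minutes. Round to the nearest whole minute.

Audio: 640 kbps = 0.640 Mbps.
feature film: 19.090 Mbps × 8520 s = 162646.8 Mb
dashcam clip: 13.440 Mbps × 1260 s = 16934.4 Mb
product demo: 9.920 Mbps × 1680 s = 16665.6 Mb
time-lapse clip: 27.470 Mbps × 180 s = 4944.6 Mb
lecture capture: 3.040 Mbps × 3720 s = 11308.8 Mb
documentary: 14.240 Mbps × 5820 s = 82876.8 Mb
Total: 295377.0 Mb = 36922.1 MB.
At 500 Mbps: 295377.0 / 500 = 591 s ≈ 9.85 minutes.

10 minutes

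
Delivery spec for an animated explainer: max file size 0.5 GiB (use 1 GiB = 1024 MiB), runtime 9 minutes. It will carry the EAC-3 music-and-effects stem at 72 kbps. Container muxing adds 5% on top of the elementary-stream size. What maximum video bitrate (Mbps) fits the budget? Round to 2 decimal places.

7.50 Mbps

Budget: 0.5 GiB = 4295.0 Mb.
Stream payload after overhead: 4295.0 / 1.05 = 4090.4 Mb.
9 min = 540 s
Total bitrate budget: 4090.4 Mb / 540 s = 7.575 Mbps.
Audio: 72 kbps = 0.072 Mbps.
Video: 7.575 − 0.072 = 7.503 Mbps.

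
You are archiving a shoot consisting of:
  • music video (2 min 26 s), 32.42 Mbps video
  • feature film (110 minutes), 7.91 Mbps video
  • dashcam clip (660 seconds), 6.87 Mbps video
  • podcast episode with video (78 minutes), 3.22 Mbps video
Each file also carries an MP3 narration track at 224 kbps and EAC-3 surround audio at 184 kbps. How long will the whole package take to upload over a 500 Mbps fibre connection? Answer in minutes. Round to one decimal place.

2.7 minutes

Audio total: 224 + 184 = 408 kbps = 0.408 Mbps.
music video: 32.828 Mbps × 146 s = 4792.9 Mb
feature film: 8.318 Mbps × 6600 s = 54898.8 Mb
dashcam clip: 7.278 Mbps × 660 s = 4803.5 Mb
podcast episode with video: 3.628 Mbps × 4680 s = 16979.0 Mb
Total: 81474.2 Mb = 10184.3 MB.
At 500 Mbps: 81474.2 / 500 = 163 s ≈ 2.72 minutes.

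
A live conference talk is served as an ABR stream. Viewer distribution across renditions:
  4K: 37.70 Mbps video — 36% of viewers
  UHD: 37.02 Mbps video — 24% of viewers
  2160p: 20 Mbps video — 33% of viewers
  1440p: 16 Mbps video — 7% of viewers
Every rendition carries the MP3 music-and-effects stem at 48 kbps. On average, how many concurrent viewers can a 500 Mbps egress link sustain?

Audio: 48 kbps = 0.048 Mbps.
Average per-viewer bitrate: 0.36×37.748 + 0.24×37.068 + 0.33×20.048 + 0.07×16.048 = 30.225 Mbps.
500 Mbps = 500.0 Mbps; 500.0 / 30.225 = 16.54 → 16.

16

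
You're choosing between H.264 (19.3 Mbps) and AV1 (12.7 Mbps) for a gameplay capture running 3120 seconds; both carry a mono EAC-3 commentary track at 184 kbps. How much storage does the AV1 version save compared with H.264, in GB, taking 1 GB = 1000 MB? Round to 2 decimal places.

2.57 GB

Audio: 184 kbps = 0.184 Mbps.
H.264: 19.484 Mbps × 3120 s = 60790.1 Mb = 7.599 GB.
AV1: 12.884 Mbps × 3120 s = 40198.1 Mb = 5.025 GB.
Saving: 7.599 − 5.025 = 2.574 GB.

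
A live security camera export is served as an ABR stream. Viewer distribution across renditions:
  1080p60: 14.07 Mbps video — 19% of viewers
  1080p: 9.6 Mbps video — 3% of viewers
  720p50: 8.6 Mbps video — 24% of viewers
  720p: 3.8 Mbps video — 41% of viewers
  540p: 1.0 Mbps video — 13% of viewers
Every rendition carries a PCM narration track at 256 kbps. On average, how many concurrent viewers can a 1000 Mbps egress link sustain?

Audio: 256 kbps = 0.256 Mbps.
Average per-viewer bitrate: 0.19×14.326 + 0.03×9.856 + 0.24×8.856 + 0.41×4.056 + 0.13×1.256 = 6.969 Mbps.
1000 Mbps = 1,000 Mbps; 1,000 / 6.969 = 143.49 → 143.

143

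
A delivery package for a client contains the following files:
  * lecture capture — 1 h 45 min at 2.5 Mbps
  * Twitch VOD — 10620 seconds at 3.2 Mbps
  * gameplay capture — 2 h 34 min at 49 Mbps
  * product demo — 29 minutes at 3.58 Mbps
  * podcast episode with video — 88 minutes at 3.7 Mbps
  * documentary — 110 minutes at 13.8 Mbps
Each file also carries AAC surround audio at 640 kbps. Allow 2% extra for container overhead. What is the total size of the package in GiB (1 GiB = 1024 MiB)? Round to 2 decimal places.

76.57 GiB

Audio: 640 kbps = 0.640 Mbps.
lecture capture: 3.140 Mbps × 6300 s × 1.02 = 20177.6 Mb
Twitch VOD: 3.840 Mbps × 10620 s × 1.02 = 41596.4 Mb
gameplay capture: 49.640 Mbps × 9240 s × 1.02 = 467847.1 Mb
product demo: 4.220 Mbps × 1740 s × 1.02 = 7489.7 Mb
podcast episode with video: 4.340 Mbps × 5280 s × 1.02 = 23373.5 Mb
documentary: 14.440 Mbps × 6600 s × 1.02 = 97210.1 Mb
Total: 657694.4 Mb = 82211.8 MB.
= 76.57 GiB.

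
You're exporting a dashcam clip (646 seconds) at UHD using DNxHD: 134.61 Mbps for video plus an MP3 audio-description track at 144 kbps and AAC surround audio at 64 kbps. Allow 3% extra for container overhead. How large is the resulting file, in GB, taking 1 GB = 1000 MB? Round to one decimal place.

Audio total: 144 + 64 = 208 kbps = 0.208 Mbps.
Total bitrate: 134.61 + 0.208 = 134.818 Mbps.
Stream data: 134.818 Mbps × 646 s = 87092.4 Mb.
With 3% container overhead: ×1.03.
89,705 Mb ÷ 8 = 11,213 MB → 11.21 GB.

11.2 GB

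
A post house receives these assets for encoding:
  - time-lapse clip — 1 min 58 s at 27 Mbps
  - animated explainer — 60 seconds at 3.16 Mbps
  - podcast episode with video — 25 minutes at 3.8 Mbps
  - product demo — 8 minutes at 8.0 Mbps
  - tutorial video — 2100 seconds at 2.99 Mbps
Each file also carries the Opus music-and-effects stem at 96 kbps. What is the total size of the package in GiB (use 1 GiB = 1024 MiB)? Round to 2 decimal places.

Audio: 96 kbps = 0.096 Mbps.
time-lapse clip: 27.096 Mbps × 118 s = 3197.3 Mb
animated explainer: 3.256 Mbps × 60 s = 195.4 Mb
podcast episode with video: 3.896 Mbps × 1500 s = 5844.0 Mb
product demo: 8.096 Mbps × 480 s = 3886.1 Mb
tutorial video: 3.086 Mbps × 2100 s = 6480.6 Mb
Total: 19603.4 Mb = 2450.4 MB.
= 2.282 GiB.

2.28 GiB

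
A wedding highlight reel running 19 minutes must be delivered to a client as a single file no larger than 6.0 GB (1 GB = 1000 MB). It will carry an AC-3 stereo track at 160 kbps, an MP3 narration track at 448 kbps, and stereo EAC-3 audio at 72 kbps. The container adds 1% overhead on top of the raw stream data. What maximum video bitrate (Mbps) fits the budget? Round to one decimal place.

41.0 Mbps

Budget: 6.0 GB = 48000.0 Mb.
Stream payload after overhead: 48000.0 / 1.01 = 47524.8 Mb.
19 min = 1140 s
Total bitrate budget: 47524.8 Mb / 1140 s = 41.688 Mbps.
Audio total: 160 + 448 + 72 = 680 kbps = 0.680 Mbps.
Video: 41.688 − 0.680 = 41.008 Mbps.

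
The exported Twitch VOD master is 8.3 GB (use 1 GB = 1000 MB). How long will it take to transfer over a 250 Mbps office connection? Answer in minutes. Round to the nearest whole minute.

File: 8.3 GB = 66400.0 Mb.
At 250 Mbps: 66400.0 / 250 = 265.6 s ≈ 4.43 minutes.

4 minutes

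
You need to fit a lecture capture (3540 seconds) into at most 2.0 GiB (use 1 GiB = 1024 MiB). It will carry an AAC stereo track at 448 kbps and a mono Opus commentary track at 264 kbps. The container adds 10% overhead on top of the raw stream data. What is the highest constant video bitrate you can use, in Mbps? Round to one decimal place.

Budget: 2.0 GiB = 17179.9 Mb.
Stream payload after overhead: 17179.9 / 1.10 = 15618.1 Mb.
Total bitrate budget: 15618.1 Mb / 3540 s = 4.412 Mbps.
Audio total: 448 + 264 = 712 kbps = 0.712 Mbps.
Video: 4.412 − 0.712 = 3.700 Mbps.

3.7 Mbps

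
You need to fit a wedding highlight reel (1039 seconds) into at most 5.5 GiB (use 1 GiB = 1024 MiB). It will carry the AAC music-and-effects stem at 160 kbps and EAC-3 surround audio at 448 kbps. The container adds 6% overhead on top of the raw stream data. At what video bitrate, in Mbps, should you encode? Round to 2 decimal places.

Budget: 5.5 GiB = 47244.6 Mb.
Stream payload after overhead: 47244.6 / 1.06 = 44570.4 Mb.
Total bitrate budget: 44570.4 Mb / 1039 s = 42.897 Mbps.
Audio total: 160 + 448 = 608 kbps = 0.608 Mbps.
Video: 42.897 − 0.608 = 42.289 Mbps.

42.29 Mbps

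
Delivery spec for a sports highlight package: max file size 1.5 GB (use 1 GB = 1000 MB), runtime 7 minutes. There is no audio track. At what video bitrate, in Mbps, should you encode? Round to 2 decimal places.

28.57 Mbps

Budget: 1.5 GB = 12000.0 Mb.
7 min = 420 s
Total bitrate budget: 12000.0 Mb / 420 s = 28.571 Mbps.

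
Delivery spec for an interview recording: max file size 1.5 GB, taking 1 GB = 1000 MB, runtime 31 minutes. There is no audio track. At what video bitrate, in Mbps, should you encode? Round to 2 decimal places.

Budget: 1.5 GB = 12000.0 Mb.
31 min = 1860 s
Total bitrate budget: 12000.0 Mb / 1860 s = 6.452 Mbps.

6.45 Mbps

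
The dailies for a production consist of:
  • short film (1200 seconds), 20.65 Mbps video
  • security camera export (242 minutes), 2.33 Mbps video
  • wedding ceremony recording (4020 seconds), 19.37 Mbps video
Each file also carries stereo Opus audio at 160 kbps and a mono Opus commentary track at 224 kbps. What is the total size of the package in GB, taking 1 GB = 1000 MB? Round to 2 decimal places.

Audio total: 160 + 224 = 384 kbps = 0.384 Mbps.
short film: 21.034 Mbps × 1200 s = 25240.8 Mb
security camera export: 2.714 Mbps × 14520 s = 39407.3 Mb
wedding ceremony recording: 19.754 Mbps × 4020 s = 79411.1 Mb
Total: 144059.2 Mb = 18007.4 MB.
= 18.01 GB.

18.01 GB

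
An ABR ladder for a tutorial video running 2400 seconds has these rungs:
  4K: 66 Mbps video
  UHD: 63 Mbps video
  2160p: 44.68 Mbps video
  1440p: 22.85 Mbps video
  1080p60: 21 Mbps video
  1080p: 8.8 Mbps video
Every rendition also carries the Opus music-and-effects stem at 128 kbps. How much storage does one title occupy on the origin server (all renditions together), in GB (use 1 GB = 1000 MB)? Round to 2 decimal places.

Audio: 128 kbps = 0.128 Mbps.
Sum of rendition bitrates: (66+0.128) + (63+0.128) + (44.68+0.128) + (22.85+0.128) + (21+0.128) + (8.8+0.128) = 227.098 Mbps.
× 2400 s = 545,035 Mb = 68,129 MB = 68.13 GB.

68.13 GB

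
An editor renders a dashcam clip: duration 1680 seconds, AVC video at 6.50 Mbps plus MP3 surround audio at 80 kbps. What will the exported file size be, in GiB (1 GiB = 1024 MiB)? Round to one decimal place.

Audio: 80 kbps = 0.080 Mbps.
Total bitrate: 6.50 + 0.080 = 6.580 Mbps.
Stream data: 6.580 Mbps × 1680 s = 11054.4 Mb.
11,054 Mb = 1,381,800,000 bytes ÷ 1,073,741,824 = 1.287 GiB.

1.3 GiB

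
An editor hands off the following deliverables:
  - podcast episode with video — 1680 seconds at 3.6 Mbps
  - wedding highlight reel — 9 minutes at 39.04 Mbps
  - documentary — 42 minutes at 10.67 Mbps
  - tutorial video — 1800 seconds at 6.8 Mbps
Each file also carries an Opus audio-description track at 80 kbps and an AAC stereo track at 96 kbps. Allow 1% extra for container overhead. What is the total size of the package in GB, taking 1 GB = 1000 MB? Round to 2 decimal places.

Audio total: 80 + 96 = 176 kbps = 0.176 Mbps.
podcast episode with video: 3.776 Mbps × 1680 s × 1.01 = 6407.1 Mb
wedding highlight reel: 39.216 Mbps × 540 s × 1.01 = 21388.4 Mb
documentary: 10.846 Mbps × 2520 s × 1.01 = 27605.2 Mb
tutorial video: 6.976 Mbps × 1800 s × 1.01 = 12682.4 Mb
Total: 68083.1 Mb = 8510.4 MB.
= 8.510 GB.

8.51 GB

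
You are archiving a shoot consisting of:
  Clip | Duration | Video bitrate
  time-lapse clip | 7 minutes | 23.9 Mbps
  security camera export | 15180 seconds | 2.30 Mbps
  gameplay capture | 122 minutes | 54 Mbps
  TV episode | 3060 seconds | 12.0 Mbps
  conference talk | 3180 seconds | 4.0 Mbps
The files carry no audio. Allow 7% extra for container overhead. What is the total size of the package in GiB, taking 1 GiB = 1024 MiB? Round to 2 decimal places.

61.00 GiB

time-lapse clip: 23.900 Mbps × 420 s × 1.07 = 10740.7 Mb
security camera export: 2.300 Mbps × 15180 s × 1.07 = 37358.0 Mb
gameplay capture: 54.000 Mbps × 7320 s × 1.07 = 422949.6 Mb
TV episode: 12.000 Mbps × 3060 s × 1.07 = 39290.4 Mb
conference talk: 4.000 Mbps × 3180 s × 1.07 = 13610.4 Mb
Total: 523949.0 Mb = 65493.6 MB.
= 61.00 GiB.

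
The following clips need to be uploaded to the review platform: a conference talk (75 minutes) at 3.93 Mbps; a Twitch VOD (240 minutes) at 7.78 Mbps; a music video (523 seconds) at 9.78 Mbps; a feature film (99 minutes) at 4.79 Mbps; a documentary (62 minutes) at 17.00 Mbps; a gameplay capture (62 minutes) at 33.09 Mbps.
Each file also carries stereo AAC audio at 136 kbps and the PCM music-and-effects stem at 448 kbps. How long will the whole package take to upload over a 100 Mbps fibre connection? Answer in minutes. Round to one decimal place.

Audio total: 136 + 448 = 584 kbps = 0.584 Mbps.
conference talk: 4.514 Mbps × 4500 s = 20313.0 Mb
Twitch VOD: 8.364 Mbps × 14400 s = 120441.6 Mb
music video: 10.364 Mbps × 523 s = 5420.4 Mb
feature film: 5.374 Mbps × 5940 s = 31921.6 Mb
documentary: 17.584 Mbps × 3720 s = 65412.5 Mb
gameplay capture: 33.674 Mbps × 3720 s = 125267.3 Mb
Total: 368776.3 Mb = 46097.0 MB.
At 100 Mbps: 368776.3 / 100 = 3688 s ≈ 61.5 minutes.

61.5 minutes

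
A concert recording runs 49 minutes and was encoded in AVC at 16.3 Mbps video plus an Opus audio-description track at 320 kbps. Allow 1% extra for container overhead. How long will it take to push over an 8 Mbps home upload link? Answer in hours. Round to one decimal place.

1.7 hours

49 min = 2940 s
Audio: 320 kbps = 0.320 Mbps.
Total bitrate: 16.620 Mbps.
File: 16.620 Mbps × 2940 s = 48862.8 Mb.
With 1% container overhead: ×1.01. → 49351.4 Mb.
At 8 Mbps: 49351.4 / 8 = 6168.9 s ≈ 1.71 hours.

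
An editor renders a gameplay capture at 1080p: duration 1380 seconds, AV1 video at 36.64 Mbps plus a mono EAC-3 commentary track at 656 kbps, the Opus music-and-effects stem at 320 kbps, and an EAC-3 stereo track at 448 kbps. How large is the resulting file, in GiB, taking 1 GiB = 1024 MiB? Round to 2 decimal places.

6.12 GiB

Audio total: 656 + 320 + 448 = 1424 kbps = 1.424 Mbps.
Total bitrate: 36.64 + 1.424 = 38.064 Mbps.
Stream data: 38.064 Mbps × 1380 s = 52528.3 Mb.
52,528 Mb = 6,566,040,000 bytes ÷ 1,073,741,824 = 6.115 GiB.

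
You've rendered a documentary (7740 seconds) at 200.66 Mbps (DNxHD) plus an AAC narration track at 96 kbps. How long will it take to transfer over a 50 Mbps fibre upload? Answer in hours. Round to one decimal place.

Audio: 96 kbps = 0.096 Mbps.
Total bitrate: 200.756 Mbps.
File: 200.756 Mbps × 7740 s = 1553851.4 Mb.
At 50 Mbps: 1553851.4 / 50 = 31077.0 s ≈ 8.63 hours.

8.6 hours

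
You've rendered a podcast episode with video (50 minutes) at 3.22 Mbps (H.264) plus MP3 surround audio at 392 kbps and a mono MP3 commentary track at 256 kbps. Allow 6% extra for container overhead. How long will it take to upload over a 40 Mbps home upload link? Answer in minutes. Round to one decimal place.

5.1 minutes

50 min = 3000 s
Audio total: 392 + 256 = 648 kbps = 0.648 Mbps.
Total bitrate: 3.868 Mbps.
File: 3.868 Mbps × 3000 s = 11604.0 Mb.
With 6% container overhead: ×1.06. → 12300.2 Mb.
At 40 Mbps: 12300.2 / 40 = 307.5 s ≈ 5.13 minutes.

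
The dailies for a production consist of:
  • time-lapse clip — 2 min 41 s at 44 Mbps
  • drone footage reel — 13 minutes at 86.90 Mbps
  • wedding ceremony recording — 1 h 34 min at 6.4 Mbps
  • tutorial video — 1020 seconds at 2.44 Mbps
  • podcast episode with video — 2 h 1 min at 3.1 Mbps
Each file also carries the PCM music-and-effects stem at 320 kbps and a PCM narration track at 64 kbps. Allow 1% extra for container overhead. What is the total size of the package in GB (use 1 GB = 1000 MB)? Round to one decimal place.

17.9 GB

Audio total: 320 + 64 = 384 kbps = 0.384 Mbps.
time-lapse clip: 44.384 Mbps × 161 s × 1.01 = 7217.3 Mb
drone footage reel: 87.284 Mbps × 780 s × 1.01 = 68762.3 Mb
wedding ceremony recording: 6.784 Mbps × 5640 s × 1.01 = 38644.4 Mb
tutorial video: 2.824 Mbps × 1020 s × 1.01 = 2909.3 Mb
podcast episode with video: 3.484 Mbps × 7260 s × 1.01 = 25546.8 Mb
Total: 143080.1 Mb = 17885.0 MB.
= 17.89 GB.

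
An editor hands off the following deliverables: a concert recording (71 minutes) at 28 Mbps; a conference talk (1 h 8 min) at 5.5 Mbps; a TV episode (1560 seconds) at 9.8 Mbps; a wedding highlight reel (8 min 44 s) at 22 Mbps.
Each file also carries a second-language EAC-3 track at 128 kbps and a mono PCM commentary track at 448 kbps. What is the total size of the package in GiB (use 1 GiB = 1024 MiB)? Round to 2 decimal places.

Audio total: 128 + 448 = 576 kbps = 0.576 Mbps.
concert recording: 28.576 Mbps × 4260 s = 121733.8 Mb
conference talk: 6.076 Mbps × 4080 s = 24790.1 Mb
TV episode: 10.376 Mbps × 1560 s = 16186.6 Mb
wedding highlight reel: 22.576 Mbps × 524 s = 11829.8 Mb
Total: 174540.2 Mb = 21817.5 MB.
= 20.32 GiB.

20.32 GiB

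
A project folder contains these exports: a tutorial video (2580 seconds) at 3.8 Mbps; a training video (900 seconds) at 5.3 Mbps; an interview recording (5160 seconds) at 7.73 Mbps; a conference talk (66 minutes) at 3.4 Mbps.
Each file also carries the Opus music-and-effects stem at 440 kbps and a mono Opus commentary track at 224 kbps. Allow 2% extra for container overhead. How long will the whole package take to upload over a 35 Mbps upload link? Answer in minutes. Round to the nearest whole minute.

37 minutes

Audio total: 440 + 224 = 664 kbps = 0.664 Mbps.
tutorial video: 4.464 Mbps × 2580 s × 1.02 = 11747.5 Mb
training video: 5.964 Mbps × 900 s × 1.02 = 5475.0 Mb
interview recording: 8.394 Mbps × 5160 s × 1.02 = 44179.3 Mb
conference talk: 4.064 Mbps × 3960 s × 1.02 = 16415.3 Mb
Total: 77817.0 Mb = 9727.1 MB.
At 35 Mbps: 77817.0 / 35 = 2223 s ≈ 37.1 minutes.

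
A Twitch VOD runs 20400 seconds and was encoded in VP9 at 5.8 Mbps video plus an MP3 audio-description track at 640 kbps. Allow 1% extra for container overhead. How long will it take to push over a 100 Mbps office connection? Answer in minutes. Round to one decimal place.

22.1 minutes

Audio: 640 kbps = 0.640 Mbps.
Total bitrate: 6.440 Mbps.
File: 6.440 Mbps × 20400 s = 131376.0 Mb.
With 1% container overhead: ×1.01. → 132689.8 Mb.
At 100 Mbps: 132689.8 / 100 = 1326.9 s ≈ 22.1 minutes.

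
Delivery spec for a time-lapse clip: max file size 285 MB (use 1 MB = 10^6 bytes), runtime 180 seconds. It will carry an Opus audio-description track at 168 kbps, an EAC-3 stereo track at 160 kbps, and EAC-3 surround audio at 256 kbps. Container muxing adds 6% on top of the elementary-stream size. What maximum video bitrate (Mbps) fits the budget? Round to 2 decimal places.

Budget: 285 MB = 2280.0 Mb.
Stream payload after overhead: 2280.0 / 1.06 = 2150.9 Mb.
Total bitrate budget: 2150.9 Mb / 180 s = 11.950 Mbps.
Audio total: 168 + 160 + 256 = 584 kbps = 0.584 Mbps.
Video: 11.950 − 0.584 = 11.366 Mbps.

11.37 Mbps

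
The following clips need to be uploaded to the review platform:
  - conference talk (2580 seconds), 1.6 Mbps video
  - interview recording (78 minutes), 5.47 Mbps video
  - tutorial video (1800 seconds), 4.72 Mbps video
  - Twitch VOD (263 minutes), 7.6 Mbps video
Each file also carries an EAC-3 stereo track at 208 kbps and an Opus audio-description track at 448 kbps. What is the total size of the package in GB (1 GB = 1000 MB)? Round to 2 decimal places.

21.81 GB

Audio total: 208 + 448 = 656 kbps = 0.656 Mbps.
conference talk: 2.256 Mbps × 2580 s = 5820.5 Mb
interview recording: 6.126 Mbps × 4680 s = 28669.7 Mb
tutorial video: 5.376 Mbps × 1800 s = 9676.8 Mb
Twitch VOD: 8.256 Mbps × 15780 s = 130279.7 Mb
Total: 174446.6 Mb = 21805.8 MB.
= 21.81 GB.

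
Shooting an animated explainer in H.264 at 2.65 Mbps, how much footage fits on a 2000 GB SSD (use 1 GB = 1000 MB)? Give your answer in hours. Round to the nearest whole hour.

1677 hours

Capacity: 2000 GB = 16,000,000 Mb.
Recording time: 16,000,000 / 2.650 = 6,037,736 s ≈ 1,677 hours.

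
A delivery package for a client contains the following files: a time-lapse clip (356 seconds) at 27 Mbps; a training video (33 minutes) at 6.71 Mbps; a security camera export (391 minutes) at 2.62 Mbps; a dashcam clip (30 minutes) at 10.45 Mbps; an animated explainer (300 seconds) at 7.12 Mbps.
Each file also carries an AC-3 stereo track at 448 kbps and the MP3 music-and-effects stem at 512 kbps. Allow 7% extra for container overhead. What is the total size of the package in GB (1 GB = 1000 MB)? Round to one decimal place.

17.7 GB

Audio total: 448 + 512 = 960 kbps = 0.960 Mbps.
time-lapse clip: 27.960 Mbps × 356 s × 1.07 = 10650.5 Mb
training video: 7.670 Mbps × 1980 s × 1.07 = 16249.7 Mb
security camera export: 3.580 Mbps × 23460 s × 1.07 = 89865.9 Mb
dashcam clip: 11.410 Mbps × 1800 s × 1.07 = 21975.7 Mb
animated explainer: 8.080 Mbps × 300 s × 1.07 = 2593.7 Mb
Total: 141335.4 Mb = 17666.9 MB.
= 17.67 GB.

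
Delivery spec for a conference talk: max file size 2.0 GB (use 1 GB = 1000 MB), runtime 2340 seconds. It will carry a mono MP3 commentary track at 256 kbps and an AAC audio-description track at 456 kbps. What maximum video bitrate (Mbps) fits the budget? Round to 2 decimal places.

Budget: 2.0 GB = 16000.0 Mb.
Total bitrate budget: 16000.0 Mb / 2340 s = 6.838 Mbps.
Audio total: 256 + 456 = 712 kbps = 0.712 Mbps.
Video: 6.838 − 0.712 = 6.126 Mbps.

6.13 Mbps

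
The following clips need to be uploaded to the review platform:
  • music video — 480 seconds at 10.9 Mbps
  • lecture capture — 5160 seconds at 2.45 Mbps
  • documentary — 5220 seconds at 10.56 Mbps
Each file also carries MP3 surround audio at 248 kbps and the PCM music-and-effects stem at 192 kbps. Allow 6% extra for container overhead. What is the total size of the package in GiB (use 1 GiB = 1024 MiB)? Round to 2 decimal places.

Audio total: 248 + 192 = 440 kbps = 0.440 Mbps.
music video: 11.340 Mbps × 480 s × 1.06 = 5769.8 Mb
lecture capture: 2.890 Mbps × 5160 s × 1.06 = 15807.1 Mb
documentary: 11.000 Mbps × 5220 s × 1.06 = 60865.2 Mb
Total: 82442.1 Mb = 10305.3 MB.
= 9.598 GiB.

9.60 GiB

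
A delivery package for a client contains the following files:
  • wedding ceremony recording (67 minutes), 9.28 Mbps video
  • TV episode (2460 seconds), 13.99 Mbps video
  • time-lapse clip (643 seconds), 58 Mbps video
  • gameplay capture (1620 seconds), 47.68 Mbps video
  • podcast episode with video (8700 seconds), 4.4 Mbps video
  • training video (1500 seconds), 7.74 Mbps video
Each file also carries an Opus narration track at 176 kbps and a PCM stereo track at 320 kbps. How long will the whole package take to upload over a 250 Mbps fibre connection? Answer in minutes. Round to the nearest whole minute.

16 minutes

Audio total: 176 + 320 = 496 kbps = 0.496 Mbps.
wedding ceremony recording: 9.776 Mbps × 4020 s = 39299.5 Mb
TV episode: 14.486 Mbps × 2460 s = 35635.6 Mb
time-lapse clip: 58.496 Mbps × 643 s = 37612.9 Mb
gameplay capture: 48.176 Mbps × 1620 s = 78045.1 Mb
podcast episode with video: 4.896 Mbps × 8700 s = 42595.2 Mb
training video: 8.236 Mbps × 1500 s = 12354.0 Mb
Total: 245542.3 Mb = 30692.8 MB.
At 250 Mbps: 245542.3 / 250 = 982 s ≈ 16.4 minutes.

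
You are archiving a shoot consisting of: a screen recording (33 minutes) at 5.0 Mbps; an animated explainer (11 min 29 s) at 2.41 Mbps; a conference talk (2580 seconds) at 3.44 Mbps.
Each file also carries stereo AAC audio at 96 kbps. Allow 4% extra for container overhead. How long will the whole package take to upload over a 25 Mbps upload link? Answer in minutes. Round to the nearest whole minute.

Audio: 96 kbps = 0.096 Mbps.
screen recording: 5.096 Mbps × 1980 s × 1.04 = 10493.7 Mb
animated explainer: 2.506 Mbps × 689 s × 1.04 = 1795.7 Mb
conference talk: 3.536 Mbps × 2580 s × 1.04 = 9487.8 Mb
Total: 21777.2 Mb = 2722.1 MB.
At 25 Mbps: 21777.2 / 25 = 871 s ≈ 14.5 minutes.

15 minutes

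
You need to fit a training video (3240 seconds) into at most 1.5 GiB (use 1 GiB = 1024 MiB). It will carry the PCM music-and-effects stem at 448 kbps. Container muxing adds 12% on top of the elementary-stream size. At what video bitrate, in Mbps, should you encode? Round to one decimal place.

3.1 Mbps

Budget: 1.5 GiB = 12884.9 Mb.
Stream payload after overhead: 12884.9 / 1.12 = 11504.4 Mb.
Total bitrate budget: 11504.4 Mb / 3240 s = 3.551 Mbps.
Audio: 448 kbps = 0.448 Mbps.
Video: 3.551 − 0.448 = 3.103 Mbps.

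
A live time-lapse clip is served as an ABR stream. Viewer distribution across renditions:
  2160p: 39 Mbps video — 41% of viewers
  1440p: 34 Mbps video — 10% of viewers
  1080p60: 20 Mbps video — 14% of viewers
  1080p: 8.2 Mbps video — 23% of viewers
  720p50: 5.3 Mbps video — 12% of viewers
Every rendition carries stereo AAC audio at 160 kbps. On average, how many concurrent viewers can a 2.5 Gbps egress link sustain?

100

Audio: 160 kbps = 0.160 Mbps.
Average per-viewer bitrate: 0.41×39.160 + 0.10×34.160 + 0.14×20.160 + 0.23×8.360 + 0.12×5.460 = 24.872 Mbps.
2.5 Gbps = 2,500 Mbps; 2,500 / 24.872 = 100.51 → 100.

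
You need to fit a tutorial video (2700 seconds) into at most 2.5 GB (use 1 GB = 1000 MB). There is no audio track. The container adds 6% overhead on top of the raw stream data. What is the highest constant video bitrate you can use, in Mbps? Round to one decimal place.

7.0 Mbps

Budget: 2.5 GB = 20000.0 Mb.
Stream payload after overhead: 20000.0 / 1.06 = 18867.9 Mb.
Total bitrate budget: 18867.9 Mb / 2700 s = 6.988 Mbps.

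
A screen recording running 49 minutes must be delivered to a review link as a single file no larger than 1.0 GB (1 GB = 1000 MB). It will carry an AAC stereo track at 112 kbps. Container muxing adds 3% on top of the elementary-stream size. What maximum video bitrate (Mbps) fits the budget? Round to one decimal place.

Budget: 1.0 GB = 8000.0 Mb.
Stream payload after overhead: 8000.0 / 1.03 = 7767.0 Mb.
49 min = 2940 s
Total bitrate budget: 7767.0 Mb / 2940 s = 2.642 Mbps.
Audio: 112 kbps = 0.112 Mbps.
Video: 2.642 − 0.112 = 2.530 Mbps.

2.5 Mbps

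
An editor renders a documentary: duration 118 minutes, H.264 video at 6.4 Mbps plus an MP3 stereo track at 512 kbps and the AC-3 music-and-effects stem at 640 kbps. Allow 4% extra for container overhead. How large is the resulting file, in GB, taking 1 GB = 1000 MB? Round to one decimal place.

7.0 GB

118 min = 7080 s
Audio total: 512 + 640 = 1152 kbps = 1.152 Mbps.
Total bitrate: 6.4 + 1.152 = 7.552 Mbps.
Stream data: 7.552 Mbps × 7080 s = 53468.2 Mb.
With 4% container overhead: ×1.04.
55,607 Mb ÷ 8 = 6,951 MB → 6.951 GB.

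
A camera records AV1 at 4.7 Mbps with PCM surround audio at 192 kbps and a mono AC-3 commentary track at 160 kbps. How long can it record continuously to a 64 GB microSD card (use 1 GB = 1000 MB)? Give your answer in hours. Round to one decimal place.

28.2 hours

Audio total: 192 + 160 = 352 kbps = 0.352 Mbps.
Total bitrate: 4.7 + 0.352 = 5.052 Mbps.
Capacity: 64 GB = 512,000 Mb.
Recording time: 512,000 / 5.052 = 101,346 s ≈ 28.2 hours.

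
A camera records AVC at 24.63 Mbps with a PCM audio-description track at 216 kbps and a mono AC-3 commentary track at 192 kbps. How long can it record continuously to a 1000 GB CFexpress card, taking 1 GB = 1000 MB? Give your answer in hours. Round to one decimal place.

88.8 hours

Audio total: 216 + 192 = 408 kbps = 0.408 Mbps.
Total bitrate: 24.63 + 0.408 = 25.038 Mbps.
Capacity: 1000 GB = 8,000,000 Mb.
Recording time: 8,000,000 / 25.038 = 319,514 s ≈ 88.8 hours.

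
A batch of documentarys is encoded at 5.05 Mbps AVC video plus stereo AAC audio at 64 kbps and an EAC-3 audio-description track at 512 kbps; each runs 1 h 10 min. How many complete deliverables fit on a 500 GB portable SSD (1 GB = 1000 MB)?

1 h 10 min = 70 min = 4200 s
Audio total: 64 + 512 = 576 kbps = 0.576 Mbps.
Total bitrate: 5.626 Mbps.
Per item: 5.626 Mbps × 4200 s = 23,629 Mb = 2,954 MB.
Capacity: 500 GB = 4,000,000 Mb; 169.28 items → 169 complete.

169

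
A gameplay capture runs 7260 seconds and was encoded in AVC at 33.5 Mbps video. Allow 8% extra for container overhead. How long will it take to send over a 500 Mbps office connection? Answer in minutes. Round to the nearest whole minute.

File: 33.500 Mbps × 7260 s = 243210.0 Mb.
With 8% container overhead: ×1.08. → 262666.8 Mb.
At 500 Mbps: 262666.8 / 500 = 525.3 s ≈ 8.76 minutes.

9 minutes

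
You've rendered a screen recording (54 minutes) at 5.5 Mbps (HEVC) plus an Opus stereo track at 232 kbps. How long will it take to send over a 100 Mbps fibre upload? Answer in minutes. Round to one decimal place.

3.1 minutes

54 min = 3240 s
Audio: 232 kbps = 0.232 Mbps.
Total bitrate: 5.732 Mbps.
File: 5.732 Mbps × 3240 s = 18571.7 Mb.
At 100 Mbps: 18571.7 / 100 = 185.7 s ≈ 3.1 minutes.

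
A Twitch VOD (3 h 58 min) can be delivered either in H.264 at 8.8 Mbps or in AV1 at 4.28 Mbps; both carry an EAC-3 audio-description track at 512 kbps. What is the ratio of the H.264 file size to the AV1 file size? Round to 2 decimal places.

1.94

3 h 58 min = 238 min = 14280 s
Audio: 512 kbps = 0.512 Mbps.
H.264: 9.312 Mbps × 14280 s = 132975.4 Mb = 16.622 GB.
AV1: 4.792 Mbps × 14280 s = 68429.8 Mb = 8.554 GB.
Ratio: 16.622 / 8.554 = 1.943.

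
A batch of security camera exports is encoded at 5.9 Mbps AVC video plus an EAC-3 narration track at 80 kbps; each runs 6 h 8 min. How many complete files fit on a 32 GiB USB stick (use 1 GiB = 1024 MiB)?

6 h 8 min = 368 min = 22080 s
Audio: 80 kbps = 0.080 Mbps.
Total bitrate: 5.980 Mbps.
Per item: 5.980 Mbps × 22080 s = 132,038 Mb = 16,505 MB.
Capacity: 32 GiB = 274,878 Mb; 2.08 items → 2 complete.

2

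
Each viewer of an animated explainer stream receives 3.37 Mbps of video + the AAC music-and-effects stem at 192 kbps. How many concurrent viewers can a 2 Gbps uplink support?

Audio: 192 kbps = 0.192 Mbps.
Per-viewer media rate: 3.562 Mbps.
2 Gbps = 2,000 Mbps; 2,000 / 3.562 = 561.48 → 561 viewers.

561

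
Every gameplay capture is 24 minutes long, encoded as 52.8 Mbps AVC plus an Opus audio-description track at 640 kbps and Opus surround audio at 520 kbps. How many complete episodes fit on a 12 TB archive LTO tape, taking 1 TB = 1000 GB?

1235

24 min = 1440 s
Audio total: 640 + 520 = 1160 kbps = 1.160 Mbps.
Total bitrate: 53.960 Mbps.
Per item: 53.960 Mbps × 1440 s = 77,702 Mb = 9,713 MB.
Capacity: 12 TB = 96,000,000 Mb; 1235.48 items → 1235 complete.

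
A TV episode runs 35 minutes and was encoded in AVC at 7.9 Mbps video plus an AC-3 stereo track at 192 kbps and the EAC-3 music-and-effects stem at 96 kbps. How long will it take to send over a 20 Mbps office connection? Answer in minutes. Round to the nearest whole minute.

14 minutes

35 min = 2100 s
Audio total: 192 + 96 = 288 kbps = 0.288 Mbps.
Total bitrate: 8.188 Mbps.
File: 8.188 Mbps × 2100 s = 17194.8 Mb.
At 20 Mbps: 17194.8 / 20 = 859.7 s ≈ 14.3 minutes.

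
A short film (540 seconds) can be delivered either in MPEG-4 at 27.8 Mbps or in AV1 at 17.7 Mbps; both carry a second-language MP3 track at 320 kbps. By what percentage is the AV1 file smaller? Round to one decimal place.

35.9%

Audio: 320 kbps = 0.320 Mbps.
MPEG-4: 28.120 Mbps × 540 s = 15184.8 Mb = 1.898 GB.
AV1: 18.020 Mbps × 540 s = 9730.8 Mb = 1.216 GB.
Reduction: (1 − 1.216/1.898) × 100 = 35.92%.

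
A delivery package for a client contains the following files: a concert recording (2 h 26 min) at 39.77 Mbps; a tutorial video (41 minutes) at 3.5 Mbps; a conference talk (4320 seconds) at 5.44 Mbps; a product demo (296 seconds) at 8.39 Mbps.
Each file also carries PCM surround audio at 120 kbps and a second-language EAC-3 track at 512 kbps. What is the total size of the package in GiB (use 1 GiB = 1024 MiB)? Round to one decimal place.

Audio total: 120 + 512 = 632 kbps = 0.632 Mbps.
concert recording: 40.402 Mbps × 8760 s = 353921.5 Mb
tutorial video: 4.132 Mbps × 2460 s = 10164.7 Mb
conference talk: 6.072 Mbps × 4320 s = 26231.0 Mb
product demo: 9.022 Mbps × 296 s = 2670.5 Mb
Total: 392987.8 Mb = 49123.5 MB.
= 45.75 GiB.

45.7 GiB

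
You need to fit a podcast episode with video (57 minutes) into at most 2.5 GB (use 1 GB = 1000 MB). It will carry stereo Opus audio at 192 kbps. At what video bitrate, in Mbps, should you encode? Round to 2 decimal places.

5.66 Mbps

Budget: 2.5 GB = 20000.0 Mb.
57 min = 3420 s
Total bitrate budget: 20000.0 Mb / 3420 s = 5.848 Mbps.
Audio: 192 kbps = 0.192 Mbps.
Video: 5.848 − 0.192 = 5.656 Mbps.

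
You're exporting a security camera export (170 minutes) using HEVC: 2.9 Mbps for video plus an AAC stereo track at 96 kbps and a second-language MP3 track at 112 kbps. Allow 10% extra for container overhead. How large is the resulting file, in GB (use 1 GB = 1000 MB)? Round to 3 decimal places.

170 min = 10200 s
Audio total: 96 + 112 = 208 kbps = 0.208 Mbps.
Total bitrate: 2.9 + 0.208 = 3.108 Mbps.
Stream data: 3.108 Mbps × 10200 s = 31701.6 Mb.
With 10% container overhead: ×1.10.
34,872 Mb ÷ 8 = 4,359 MB → 4.359 GB.

4.359 GB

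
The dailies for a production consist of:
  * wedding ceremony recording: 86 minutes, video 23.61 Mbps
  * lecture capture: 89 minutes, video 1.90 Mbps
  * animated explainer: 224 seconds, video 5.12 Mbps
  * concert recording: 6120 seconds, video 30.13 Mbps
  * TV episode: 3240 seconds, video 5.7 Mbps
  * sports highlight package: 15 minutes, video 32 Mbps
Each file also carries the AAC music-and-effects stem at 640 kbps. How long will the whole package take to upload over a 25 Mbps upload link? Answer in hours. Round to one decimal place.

Audio: 640 kbps = 0.640 Mbps.
wedding ceremony recording: 24.250 Mbps × 5160 s = 125130.0 Mb
lecture capture: 2.540 Mbps × 5340 s = 13563.6 Mb
animated explainer: 5.760 Mbps × 224 s = 1290.2 Mb
concert recording: 30.770 Mbps × 6120 s = 188312.4 Mb
TV episode: 6.340 Mbps × 3240 s = 20541.6 Mb
sports highlight package: 32.640 Mbps × 900 s = 29376.0 Mb
Total: 378213.8 Mb = 47276.7 MB.
At 25 Mbps: 378213.8 / 25 = 15129 s ≈ 4.2 hours.

4.2 hours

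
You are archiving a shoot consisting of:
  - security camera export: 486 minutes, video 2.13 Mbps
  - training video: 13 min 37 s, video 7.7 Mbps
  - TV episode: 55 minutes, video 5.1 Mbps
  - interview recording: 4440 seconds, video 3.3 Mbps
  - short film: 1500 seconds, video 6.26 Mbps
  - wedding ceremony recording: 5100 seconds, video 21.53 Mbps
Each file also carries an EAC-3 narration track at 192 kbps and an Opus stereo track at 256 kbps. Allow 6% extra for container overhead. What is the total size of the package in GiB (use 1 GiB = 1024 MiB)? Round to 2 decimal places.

Audio total: 192 + 256 = 448 kbps = 0.448 Mbps.
security camera export: 2.578 Mbps × 29160 s × 1.06 = 79684.9 Mb
training video: 8.148 Mbps × 817 s × 1.06 = 7056.3 Mb
TV episode: 5.548 Mbps × 3300 s × 1.06 = 19406.9 Mb
interview recording: 3.748 Mbps × 4440 s × 1.06 = 17639.6 Mb
short film: 6.708 Mbps × 1500 s × 1.06 = 10665.7 Mb
wedding ceremony recording: 21.978 Mbps × 5100 s × 1.06 = 118813.1 Mb
Total: 253266.6 Mb = 31658.3 MB.
= 29.48 GiB.

29.48 GiB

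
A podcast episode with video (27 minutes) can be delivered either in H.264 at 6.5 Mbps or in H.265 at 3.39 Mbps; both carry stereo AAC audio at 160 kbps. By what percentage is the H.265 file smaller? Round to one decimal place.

27 min = 1620 s
Audio: 160 kbps = 0.160 Mbps.
H.264: 6.660 Mbps × 1620 s = 10789.2 Mb = 1.349 GB.
H.265: 3.550 Mbps × 1620 s = 5751.0 Mb = 0.719 GB.
Reduction: (1 − 0.719/1.349) × 100 = 46.70%.

46.7%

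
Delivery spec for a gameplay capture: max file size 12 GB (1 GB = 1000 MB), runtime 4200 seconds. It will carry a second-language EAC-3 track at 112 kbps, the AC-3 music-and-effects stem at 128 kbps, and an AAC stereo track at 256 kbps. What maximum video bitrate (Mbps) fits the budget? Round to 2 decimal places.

Budget: 12 GB = 96000.0 Mb.
Total bitrate budget: 96000.0 Mb / 4200 s = 22.857 Mbps.
Audio total: 112 + 128 + 256 = 496 kbps = 0.496 Mbps.
Video: 22.857 − 0.496 = 22.361 Mbps.

22.36 Mbps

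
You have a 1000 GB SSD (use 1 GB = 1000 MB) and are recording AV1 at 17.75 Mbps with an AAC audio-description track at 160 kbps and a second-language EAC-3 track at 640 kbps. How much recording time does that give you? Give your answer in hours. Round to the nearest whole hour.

Audio total: 160 + 640 = 800 kbps = 0.800 Mbps.
Total bitrate: 17.75 + 0.800 = 18.550 Mbps.
Capacity: 1000 GB = 8,000,000 Mb.
Recording time: 8,000,000 / 18.550 = 431,267 s ≈ 120 hours.

120 hours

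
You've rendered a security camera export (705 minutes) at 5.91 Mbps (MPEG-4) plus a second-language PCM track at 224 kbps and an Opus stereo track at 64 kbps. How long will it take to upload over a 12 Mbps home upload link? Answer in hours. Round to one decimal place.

705 min = 42300 s
Audio total: 224 + 64 = 288 kbps = 0.288 Mbps.
Total bitrate: 6.198 Mbps.
File: 6.198 Mbps × 42300 s = 262175.4 Mb.
At 12 Mbps: 262175.4 / 12 = 21848.0 s ≈ 6.07 hours.

6.1 hours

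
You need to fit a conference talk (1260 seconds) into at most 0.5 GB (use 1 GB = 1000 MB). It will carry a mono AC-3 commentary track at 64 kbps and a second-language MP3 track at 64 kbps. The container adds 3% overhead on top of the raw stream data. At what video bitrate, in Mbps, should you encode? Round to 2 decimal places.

2.95 Mbps

Budget: 0.5 GB = 4000.0 Mb.
Stream payload after overhead: 4000.0 / 1.03 = 3883.5 Mb.
Total bitrate budget: 3883.5 Mb / 1260 s = 3.082 Mbps.
Audio total: 64 + 64 = 128 kbps = 0.128 Mbps.
Video: 3.082 − 0.128 = 2.954 Mbps.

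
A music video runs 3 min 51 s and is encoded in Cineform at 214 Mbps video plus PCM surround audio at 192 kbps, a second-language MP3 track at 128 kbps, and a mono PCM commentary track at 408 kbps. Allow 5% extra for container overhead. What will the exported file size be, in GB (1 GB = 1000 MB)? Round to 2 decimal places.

6.51 GB

3 min 51 s = 231 s
Audio total: 192 + 128 + 408 = 728 kbps = 0.728 Mbps.
Total bitrate: 214 + 0.728 = 214.728 Mbps.
Stream data: 214.728 Mbps × 231 s = 49602.2 Mb.
With 5% container overhead: ×1.05.
52,082 Mb ÷ 8 = 6,510 MB → 6.510 GB.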